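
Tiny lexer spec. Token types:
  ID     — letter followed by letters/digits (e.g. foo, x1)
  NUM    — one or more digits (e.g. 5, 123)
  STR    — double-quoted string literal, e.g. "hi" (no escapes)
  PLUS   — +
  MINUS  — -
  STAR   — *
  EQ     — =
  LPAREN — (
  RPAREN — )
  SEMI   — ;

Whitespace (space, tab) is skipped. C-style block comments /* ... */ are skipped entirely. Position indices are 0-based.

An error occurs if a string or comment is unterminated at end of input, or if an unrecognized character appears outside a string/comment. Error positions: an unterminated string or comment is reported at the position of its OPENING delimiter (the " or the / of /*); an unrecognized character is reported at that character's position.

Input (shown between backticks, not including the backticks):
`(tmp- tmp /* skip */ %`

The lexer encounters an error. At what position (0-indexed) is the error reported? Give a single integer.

pos=0: emit LPAREN '('
pos=1: emit ID 'tmp' (now at pos=4)
pos=4: emit MINUS '-'
pos=6: emit ID 'tmp' (now at pos=9)
pos=10: enter COMMENT mode (saw '/*')
exit COMMENT mode (now at pos=20)
pos=21: ERROR — unrecognized char '%'

Answer: 21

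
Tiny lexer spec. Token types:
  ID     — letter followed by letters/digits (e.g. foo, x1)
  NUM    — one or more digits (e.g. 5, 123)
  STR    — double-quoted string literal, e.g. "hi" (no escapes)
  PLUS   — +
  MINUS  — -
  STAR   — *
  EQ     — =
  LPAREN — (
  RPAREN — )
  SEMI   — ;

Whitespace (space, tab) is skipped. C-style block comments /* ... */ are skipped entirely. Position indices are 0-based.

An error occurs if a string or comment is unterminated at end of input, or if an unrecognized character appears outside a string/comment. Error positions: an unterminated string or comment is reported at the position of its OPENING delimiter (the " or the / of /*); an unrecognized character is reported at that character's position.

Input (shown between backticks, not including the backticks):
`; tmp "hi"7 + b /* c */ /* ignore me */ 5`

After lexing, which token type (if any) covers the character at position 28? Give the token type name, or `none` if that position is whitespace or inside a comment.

pos=0: emit SEMI ';'
pos=2: emit ID 'tmp' (now at pos=5)
pos=6: enter STRING mode
pos=6: emit STR "hi" (now at pos=10)
pos=10: emit NUM '7' (now at pos=11)
pos=12: emit PLUS '+'
pos=14: emit ID 'b' (now at pos=15)
pos=16: enter COMMENT mode (saw '/*')
exit COMMENT mode (now at pos=23)
pos=24: enter COMMENT mode (saw '/*')
exit COMMENT mode (now at pos=39)
pos=40: emit NUM '5' (now at pos=41)
DONE. 7 tokens: [SEMI, ID, STR, NUM, PLUS, ID, NUM]
Position 28: char is 'g' -> none

Answer: none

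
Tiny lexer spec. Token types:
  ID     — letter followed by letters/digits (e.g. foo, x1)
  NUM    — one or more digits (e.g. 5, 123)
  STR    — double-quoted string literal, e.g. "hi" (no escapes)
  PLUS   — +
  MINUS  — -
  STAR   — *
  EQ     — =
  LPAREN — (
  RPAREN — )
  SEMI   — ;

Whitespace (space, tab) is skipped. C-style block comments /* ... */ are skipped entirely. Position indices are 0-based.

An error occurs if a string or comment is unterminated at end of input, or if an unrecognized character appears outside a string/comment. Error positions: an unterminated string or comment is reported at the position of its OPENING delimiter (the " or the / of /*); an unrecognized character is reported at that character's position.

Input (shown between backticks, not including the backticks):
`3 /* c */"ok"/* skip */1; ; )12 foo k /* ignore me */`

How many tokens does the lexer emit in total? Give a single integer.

pos=0: emit NUM '3' (now at pos=1)
pos=2: enter COMMENT mode (saw '/*')
exit COMMENT mode (now at pos=9)
pos=9: enter STRING mode
pos=9: emit STR "ok" (now at pos=13)
pos=13: enter COMMENT mode (saw '/*')
exit COMMENT mode (now at pos=23)
pos=23: emit NUM '1' (now at pos=24)
pos=24: emit SEMI ';'
pos=26: emit SEMI ';'
pos=28: emit RPAREN ')'
pos=29: emit NUM '12' (now at pos=31)
pos=32: emit ID 'foo' (now at pos=35)
pos=36: emit ID 'k' (now at pos=37)
pos=38: enter COMMENT mode (saw '/*')
exit COMMENT mode (now at pos=53)
DONE. 9 tokens: [NUM, STR, NUM, SEMI, SEMI, RPAREN, NUM, ID, ID]

Answer: 9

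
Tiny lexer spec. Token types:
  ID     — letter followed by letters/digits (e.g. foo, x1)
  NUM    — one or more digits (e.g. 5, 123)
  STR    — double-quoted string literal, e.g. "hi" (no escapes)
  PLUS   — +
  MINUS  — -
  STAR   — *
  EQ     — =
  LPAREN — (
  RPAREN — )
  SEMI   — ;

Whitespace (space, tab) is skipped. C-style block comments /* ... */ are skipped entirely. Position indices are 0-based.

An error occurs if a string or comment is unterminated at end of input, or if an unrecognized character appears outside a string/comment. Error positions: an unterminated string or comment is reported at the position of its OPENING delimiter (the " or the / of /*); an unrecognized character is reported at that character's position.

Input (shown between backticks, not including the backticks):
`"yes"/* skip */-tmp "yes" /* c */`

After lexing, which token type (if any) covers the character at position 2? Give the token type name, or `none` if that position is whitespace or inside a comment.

pos=0: enter STRING mode
pos=0: emit STR "yes" (now at pos=5)
pos=5: enter COMMENT mode (saw '/*')
exit COMMENT mode (now at pos=15)
pos=15: emit MINUS '-'
pos=16: emit ID 'tmp' (now at pos=19)
pos=20: enter STRING mode
pos=20: emit STR "yes" (now at pos=25)
pos=26: enter COMMENT mode (saw '/*')
exit COMMENT mode (now at pos=33)
DONE. 4 tokens: [STR, MINUS, ID, STR]
Position 2: char is 'e' -> STR

Answer: STR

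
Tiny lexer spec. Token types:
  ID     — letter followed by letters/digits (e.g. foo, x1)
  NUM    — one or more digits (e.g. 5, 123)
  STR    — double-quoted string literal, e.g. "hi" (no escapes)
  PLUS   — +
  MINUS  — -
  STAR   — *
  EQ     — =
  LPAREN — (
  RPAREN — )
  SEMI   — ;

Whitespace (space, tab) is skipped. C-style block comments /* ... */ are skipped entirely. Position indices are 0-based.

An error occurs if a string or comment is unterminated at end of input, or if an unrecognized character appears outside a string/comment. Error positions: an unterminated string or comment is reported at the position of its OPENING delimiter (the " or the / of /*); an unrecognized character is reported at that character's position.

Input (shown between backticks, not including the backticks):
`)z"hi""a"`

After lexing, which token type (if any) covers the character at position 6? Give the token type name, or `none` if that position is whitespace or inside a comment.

pos=0: emit RPAREN ')'
pos=1: emit ID 'z' (now at pos=2)
pos=2: enter STRING mode
pos=2: emit STR "hi" (now at pos=6)
pos=6: enter STRING mode
pos=6: emit STR "a" (now at pos=9)
DONE. 4 tokens: [RPAREN, ID, STR, STR]
Position 6: char is '"' -> STR

Answer: STR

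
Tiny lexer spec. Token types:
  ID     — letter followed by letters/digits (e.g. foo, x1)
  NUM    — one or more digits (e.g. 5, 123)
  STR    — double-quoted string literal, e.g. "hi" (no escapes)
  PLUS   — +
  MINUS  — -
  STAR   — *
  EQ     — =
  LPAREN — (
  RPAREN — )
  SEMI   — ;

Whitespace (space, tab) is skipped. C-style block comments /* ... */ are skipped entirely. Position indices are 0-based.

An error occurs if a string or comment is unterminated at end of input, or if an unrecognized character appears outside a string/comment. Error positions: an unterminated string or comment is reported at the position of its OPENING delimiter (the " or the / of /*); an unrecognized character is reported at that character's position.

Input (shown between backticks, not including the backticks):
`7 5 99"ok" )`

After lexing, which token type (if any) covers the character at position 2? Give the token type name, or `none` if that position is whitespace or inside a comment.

Answer: NUM

Derivation:
pos=0: emit NUM '7' (now at pos=1)
pos=2: emit NUM '5' (now at pos=3)
pos=4: emit NUM '99' (now at pos=6)
pos=6: enter STRING mode
pos=6: emit STR "ok" (now at pos=10)
pos=11: emit RPAREN ')'
DONE. 5 tokens: [NUM, NUM, NUM, STR, RPAREN]
Position 2: char is '5' -> NUM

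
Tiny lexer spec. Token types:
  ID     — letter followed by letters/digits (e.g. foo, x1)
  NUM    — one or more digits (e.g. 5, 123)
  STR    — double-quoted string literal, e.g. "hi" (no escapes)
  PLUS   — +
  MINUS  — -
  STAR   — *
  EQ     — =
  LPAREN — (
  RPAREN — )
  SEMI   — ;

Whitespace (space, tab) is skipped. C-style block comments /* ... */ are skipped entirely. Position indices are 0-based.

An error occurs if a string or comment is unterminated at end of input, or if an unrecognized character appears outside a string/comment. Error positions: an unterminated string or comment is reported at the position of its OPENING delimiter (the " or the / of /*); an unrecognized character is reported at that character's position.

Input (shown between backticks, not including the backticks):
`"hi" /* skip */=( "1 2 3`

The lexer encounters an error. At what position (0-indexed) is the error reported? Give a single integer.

Answer: 18

Derivation:
pos=0: enter STRING mode
pos=0: emit STR "hi" (now at pos=4)
pos=5: enter COMMENT mode (saw '/*')
exit COMMENT mode (now at pos=15)
pos=15: emit EQ '='
pos=16: emit LPAREN '('
pos=18: enter STRING mode
pos=18: ERROR — unterminated string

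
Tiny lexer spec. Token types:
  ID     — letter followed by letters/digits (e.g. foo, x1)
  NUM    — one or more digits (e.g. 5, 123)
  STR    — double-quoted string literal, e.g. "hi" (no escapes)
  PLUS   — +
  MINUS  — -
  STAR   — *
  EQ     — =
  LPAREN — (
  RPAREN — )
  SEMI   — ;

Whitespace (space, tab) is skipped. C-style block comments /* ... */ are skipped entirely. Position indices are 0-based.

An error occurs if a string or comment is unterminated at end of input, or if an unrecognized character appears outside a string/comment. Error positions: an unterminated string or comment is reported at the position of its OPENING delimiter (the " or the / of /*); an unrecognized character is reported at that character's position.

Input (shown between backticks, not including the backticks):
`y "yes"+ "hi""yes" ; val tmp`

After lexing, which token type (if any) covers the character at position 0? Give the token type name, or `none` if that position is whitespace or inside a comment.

Answer: ID

Derivation:
pos=0: emit ID 'y' (now at pos=1)
pos=2: enter STRING mode
pos=2: emit STR "yes" (now at pos=7)
pos=7: emit PLUS '+'
pos=9: enter STRING mode
pos=9: emit STR "hi" (now at pos=13)
pos=13: enter STRING mode
pos=13: emit STR "yes" (now at pos=18)
pos=19: emit SEMI ';'
pos=21: emit ID 'val' (now at pos=24)
pos=25: emit ID 'tmp' (now at pos=28)
DONE. 8 tokens: [ID, STR, PLUS, STR, STR, SEMI, ID, ID]
Position 0: char is 'y' -> ID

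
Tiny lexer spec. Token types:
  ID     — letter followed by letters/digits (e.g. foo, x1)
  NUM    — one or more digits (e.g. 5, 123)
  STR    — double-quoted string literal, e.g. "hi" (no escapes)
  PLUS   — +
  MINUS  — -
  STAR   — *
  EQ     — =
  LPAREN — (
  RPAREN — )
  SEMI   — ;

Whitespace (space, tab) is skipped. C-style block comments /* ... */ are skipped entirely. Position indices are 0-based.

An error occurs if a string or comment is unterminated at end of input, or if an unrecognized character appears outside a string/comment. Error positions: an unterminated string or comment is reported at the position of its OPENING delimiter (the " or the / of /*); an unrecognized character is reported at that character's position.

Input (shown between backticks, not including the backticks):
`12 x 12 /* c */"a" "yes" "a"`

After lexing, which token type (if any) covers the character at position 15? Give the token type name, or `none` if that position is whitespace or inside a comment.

Answer: STR

Derivation:
pos=0: emit NUM '12' (now at pos=2)
pos=3: emit ID 'x' (now at pos=4)
pos=5: emit NUM '12' (now at pos=7)
pos=8: enter COMMENT mode (saw '/*')
exit COMMENT mode (now at pos=15)
pos=15: enter STRING mode
pos=15: emit STR "a" (now at pos=18)
pos=19: enter STRING mode
pos=19: emit STR "yes" (now at pos=24)
pos=25: enter STRING mode
pos=25: emit STR "a" (now at pos=28)
DONE. 6 tokens: [NUM, ID, NUM, STR, STR, STR]
Position 15: char is '"' -> STR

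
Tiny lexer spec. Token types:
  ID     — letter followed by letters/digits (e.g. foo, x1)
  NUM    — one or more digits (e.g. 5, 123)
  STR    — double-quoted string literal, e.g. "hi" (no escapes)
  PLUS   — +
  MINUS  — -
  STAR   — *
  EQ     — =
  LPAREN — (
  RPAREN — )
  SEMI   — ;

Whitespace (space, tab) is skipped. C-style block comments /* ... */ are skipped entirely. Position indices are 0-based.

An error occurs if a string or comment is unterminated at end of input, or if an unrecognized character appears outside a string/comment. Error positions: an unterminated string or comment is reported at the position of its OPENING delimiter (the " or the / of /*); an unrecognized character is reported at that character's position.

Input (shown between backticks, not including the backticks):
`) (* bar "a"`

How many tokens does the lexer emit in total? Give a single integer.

Answer: 5

Derivation:
pos=0: emit RPAREN ')'
pos=2: emit LPAREN '('
pos=3: emit STAR '*'
pos=5: emit ID 'bar' (now at pos=8)
pos=9: enter STRING mode
pos=9: emit STR "a" (now at pos=12)
DONE. 5 tokens: [RPAREN, LPAREN, STAR, ID, STR]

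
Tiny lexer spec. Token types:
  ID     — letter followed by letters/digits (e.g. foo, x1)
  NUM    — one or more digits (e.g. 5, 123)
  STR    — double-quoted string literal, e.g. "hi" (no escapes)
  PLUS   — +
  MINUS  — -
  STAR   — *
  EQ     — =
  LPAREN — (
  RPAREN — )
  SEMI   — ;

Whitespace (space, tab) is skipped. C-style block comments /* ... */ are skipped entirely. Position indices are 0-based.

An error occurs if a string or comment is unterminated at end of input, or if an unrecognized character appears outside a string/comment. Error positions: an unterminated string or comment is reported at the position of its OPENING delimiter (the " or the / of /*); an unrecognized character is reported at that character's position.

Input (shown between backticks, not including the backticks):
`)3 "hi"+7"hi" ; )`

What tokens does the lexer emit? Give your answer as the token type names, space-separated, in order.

pos=0: emit RPAREN ')'
pos=1: emit NUM '3' (now at pos=2)
pos=3: enter STRING mode
pos=3: emit STR "hi" (now at pos=7)
pos=7: emit PLUS '+'
pos=8: emit NUM '7' (now at pos=9)
pos=9: enter STRING mode
pos=9: emit STR "hi" (now at pos=13)
pos=14: emit SEMI ';'
pos=16: emit RPAREN ')'
DONE. 8 tokens: [RPAREN, NUM, STR, PLUS, NUM, STR, SEMI, RPAREN]

Answer: RPAREN NUM STR PLUS NUM STR SEMI RPAREN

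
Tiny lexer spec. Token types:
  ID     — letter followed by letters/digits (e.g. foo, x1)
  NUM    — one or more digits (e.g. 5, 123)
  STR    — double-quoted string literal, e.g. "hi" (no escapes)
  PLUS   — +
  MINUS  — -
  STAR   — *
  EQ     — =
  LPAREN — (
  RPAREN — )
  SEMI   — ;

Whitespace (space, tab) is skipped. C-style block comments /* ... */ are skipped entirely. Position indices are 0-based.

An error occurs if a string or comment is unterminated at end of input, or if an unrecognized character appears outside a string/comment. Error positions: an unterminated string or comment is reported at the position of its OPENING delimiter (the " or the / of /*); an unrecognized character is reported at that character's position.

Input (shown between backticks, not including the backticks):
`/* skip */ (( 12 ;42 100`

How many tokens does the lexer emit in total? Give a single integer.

Answer: 6

Derivation:
pos=0: enter COMMENT mode (saw '/*')
exit COMMENT mode (now at pos=10)
pos=11: emit LPAREN '('
pos=12: emit LPAREN '('
pos=14: emit NUM '12' (now at pos=16)
pos=17: emit SEMI ';'
pos=18: emit NUM '42' (now at pos=20)
pos=21: emit NUM '100' (now at pos=24)
DONE. 6 tokens: [LPAREN, LPAREN, NUM, SEMI, NUM, NUM]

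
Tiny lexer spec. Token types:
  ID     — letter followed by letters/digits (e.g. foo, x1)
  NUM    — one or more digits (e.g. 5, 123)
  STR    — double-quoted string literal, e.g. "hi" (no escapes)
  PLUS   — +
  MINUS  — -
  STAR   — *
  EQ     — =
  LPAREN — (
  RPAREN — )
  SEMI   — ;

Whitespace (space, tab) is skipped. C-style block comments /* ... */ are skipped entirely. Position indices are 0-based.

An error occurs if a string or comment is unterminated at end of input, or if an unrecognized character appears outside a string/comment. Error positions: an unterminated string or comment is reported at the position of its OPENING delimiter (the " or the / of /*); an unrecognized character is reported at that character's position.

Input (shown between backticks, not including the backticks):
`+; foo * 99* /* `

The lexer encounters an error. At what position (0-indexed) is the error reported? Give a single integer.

Answer: 13

Derivation:
pos=0: emit PLUS '+'
pos=1: emit SEMI ';'
pos=3: emit ID 'foo' (now at pos=6)
pos=7: emit STAR '*'
pos=9: emit NUM '99' (now at pos=11)
pos=11: emit STAR '*'
pos=13: enter COMMENT mode (saw '/*')
pos=13: ERROR — unterminated comment (reached EOF)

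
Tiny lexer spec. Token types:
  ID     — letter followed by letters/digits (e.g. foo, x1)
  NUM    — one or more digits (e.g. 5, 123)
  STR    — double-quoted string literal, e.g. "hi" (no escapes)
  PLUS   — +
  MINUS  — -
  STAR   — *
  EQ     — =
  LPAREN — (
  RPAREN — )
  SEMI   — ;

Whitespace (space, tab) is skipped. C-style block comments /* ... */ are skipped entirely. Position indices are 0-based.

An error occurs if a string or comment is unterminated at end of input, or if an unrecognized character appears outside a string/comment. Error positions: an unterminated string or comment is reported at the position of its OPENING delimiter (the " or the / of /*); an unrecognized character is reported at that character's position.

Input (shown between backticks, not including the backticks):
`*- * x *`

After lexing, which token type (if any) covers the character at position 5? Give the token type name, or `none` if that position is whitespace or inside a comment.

pos=0: emit STAR '*'
pos=1: emit MINUS '-'
pos=3: emit STAR '*'
pos=5: emit ID 'x' (now at pos=6)
pos=7: emit STAR '*'
DONE. 5 tokens: [STAR, MINUS, STAR, ID, STAR]
Position 5: char is 'x' -> ID

Answer: ID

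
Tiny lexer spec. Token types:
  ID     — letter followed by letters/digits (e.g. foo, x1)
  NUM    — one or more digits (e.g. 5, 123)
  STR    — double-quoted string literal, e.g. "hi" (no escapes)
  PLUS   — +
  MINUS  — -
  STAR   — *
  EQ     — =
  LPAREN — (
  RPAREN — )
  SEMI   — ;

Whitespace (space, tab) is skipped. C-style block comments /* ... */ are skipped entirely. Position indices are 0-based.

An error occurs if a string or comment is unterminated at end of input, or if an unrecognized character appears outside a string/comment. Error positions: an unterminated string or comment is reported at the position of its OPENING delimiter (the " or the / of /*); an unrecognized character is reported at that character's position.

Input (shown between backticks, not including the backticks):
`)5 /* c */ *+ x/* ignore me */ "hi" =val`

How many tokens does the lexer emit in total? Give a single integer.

Answer: 8

Derivation:
pos=0: emit RPAREN ')'
pos=1: emit NUM '5' (now at pos=2)
pos=3: enter COMMENT mode (saw '/*')
exit COMMENT mode (now at pos=10)
pos=11: emit STAR '*'
pos=12: emit PLUS '+'
pos=14: emit ID 'x' (now at pos=15)
pos=15: enter COMMENT mode (saw '/*')
exit COMMENT mode (now at pos=30)
pos=31: enter STRING mode
pos=31: emit STR "hi" (now at pos=35)
pos=36: emit EQ '='
pos=37: emit ID 'val' (now at pos=40)
DONE. 8 tokens: [RPAREN, NUM, STAR, PLUS, ID, STR, EQ, ID]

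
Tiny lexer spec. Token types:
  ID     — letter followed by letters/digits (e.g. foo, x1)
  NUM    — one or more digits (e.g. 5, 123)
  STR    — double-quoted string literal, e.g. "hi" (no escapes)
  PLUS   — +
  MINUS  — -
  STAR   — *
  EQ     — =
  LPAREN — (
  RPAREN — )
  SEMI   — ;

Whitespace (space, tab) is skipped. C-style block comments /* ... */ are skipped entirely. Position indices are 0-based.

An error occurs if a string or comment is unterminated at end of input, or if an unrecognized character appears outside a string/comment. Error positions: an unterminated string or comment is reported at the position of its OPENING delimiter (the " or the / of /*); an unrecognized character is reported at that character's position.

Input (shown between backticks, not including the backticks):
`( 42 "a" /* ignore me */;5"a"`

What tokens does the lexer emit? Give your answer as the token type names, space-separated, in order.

pos=0: emit LPAREN '('
pos=2: emit NUM '42' (now at pos=4)
pos=5: enter STRING mode
pos=5: emit STR "a" (now at pos=8)
pos=9: enter COMMENT mode (saw '/*')
exit COMMENT mode (now at pos=24)
pos=24: emit SEMI ';'
pos=25: emit NUM '5' (now at pos=26)
pos=26: enter STRING mode
pos=26: emit STR "a" (now at pos=29)
DONE. 6 tokens: [LPAREN, NUM, STR, SEMI, NUM, STR]

Answer: LPAREN NUM STR SEMI NUM STR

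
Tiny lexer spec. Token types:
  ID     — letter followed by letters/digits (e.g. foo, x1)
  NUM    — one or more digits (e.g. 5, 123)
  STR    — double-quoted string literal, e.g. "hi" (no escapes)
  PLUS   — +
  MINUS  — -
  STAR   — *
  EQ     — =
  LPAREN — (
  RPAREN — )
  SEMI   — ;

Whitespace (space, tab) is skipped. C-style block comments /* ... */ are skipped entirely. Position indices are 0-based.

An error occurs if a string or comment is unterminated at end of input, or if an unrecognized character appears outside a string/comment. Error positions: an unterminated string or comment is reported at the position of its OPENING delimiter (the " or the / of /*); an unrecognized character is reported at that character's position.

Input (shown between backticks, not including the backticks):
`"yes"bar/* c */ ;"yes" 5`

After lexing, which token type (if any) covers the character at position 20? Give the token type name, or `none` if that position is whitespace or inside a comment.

pos=0: enter STRING mode
pos=0: emit STR "yes" (now at pos=5)
pos=5: emit ID 'bar' (now at pos=8)
pos=8: enter COMMENT mode (saw '/*')
exit COMMENT mode (now at pos=15)
pos=16: emit SEMI ';'
pos=17: enter STRING mode
pos=17: emit STR "yes" (now at pos=22)
pos=23: emit NUM '5' (now at pos=24)
DONE. 5 tokens: [STR, ID, SEMI, STR, NUM]
Position 20: char is 's' -> STR

Answer: STR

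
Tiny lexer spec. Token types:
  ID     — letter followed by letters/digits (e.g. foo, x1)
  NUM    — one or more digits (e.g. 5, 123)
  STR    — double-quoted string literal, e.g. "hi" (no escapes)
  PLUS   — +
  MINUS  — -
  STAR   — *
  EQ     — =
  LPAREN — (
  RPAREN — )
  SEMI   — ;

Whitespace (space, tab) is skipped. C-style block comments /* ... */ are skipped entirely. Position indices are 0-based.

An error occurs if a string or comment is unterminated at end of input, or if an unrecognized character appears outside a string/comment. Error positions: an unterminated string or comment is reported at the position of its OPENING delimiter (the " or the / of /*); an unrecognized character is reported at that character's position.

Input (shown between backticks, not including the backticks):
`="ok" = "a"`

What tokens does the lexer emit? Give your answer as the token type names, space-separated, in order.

Answer: EQ STR EQ STR

Derivation:
pos=0: emit EQ '='
pos=1: enter STRING mode
pos=1: emit STR "ok" (now at pos=5)
pos=6: emit EQ '='
pos=8: enter STRING mode
pos=8: emit STR "a" (now at pos=11)
DONE. 4 tokens: [EQ, STR, EQ, STR]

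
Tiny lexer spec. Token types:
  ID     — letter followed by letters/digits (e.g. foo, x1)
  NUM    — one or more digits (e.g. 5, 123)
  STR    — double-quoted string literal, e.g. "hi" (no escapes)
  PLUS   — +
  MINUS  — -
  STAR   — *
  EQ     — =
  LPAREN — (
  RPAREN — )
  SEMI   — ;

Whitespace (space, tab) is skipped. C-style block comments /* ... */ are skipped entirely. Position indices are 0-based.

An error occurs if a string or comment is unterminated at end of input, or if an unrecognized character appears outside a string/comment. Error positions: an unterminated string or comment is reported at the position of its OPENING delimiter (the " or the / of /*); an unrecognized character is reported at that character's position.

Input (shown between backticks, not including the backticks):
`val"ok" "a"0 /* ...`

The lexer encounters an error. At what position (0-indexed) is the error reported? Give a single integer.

Answer: 13

Derivation:
pos=0: emit ID 'val' (now at pos=3)
pos=3: enter STRING mode
pos=3: emit STR "ok" (now at pos=7)
pos=8: enter STRING mode
pos=8: emit STR "a" (now at pos=11)
pos=11: emit NUM '0' (now at pos=12)
pos=13: enter COMMENT mode (saw '/*')
pos=13: ERROR — unterminated comment (reached EOF)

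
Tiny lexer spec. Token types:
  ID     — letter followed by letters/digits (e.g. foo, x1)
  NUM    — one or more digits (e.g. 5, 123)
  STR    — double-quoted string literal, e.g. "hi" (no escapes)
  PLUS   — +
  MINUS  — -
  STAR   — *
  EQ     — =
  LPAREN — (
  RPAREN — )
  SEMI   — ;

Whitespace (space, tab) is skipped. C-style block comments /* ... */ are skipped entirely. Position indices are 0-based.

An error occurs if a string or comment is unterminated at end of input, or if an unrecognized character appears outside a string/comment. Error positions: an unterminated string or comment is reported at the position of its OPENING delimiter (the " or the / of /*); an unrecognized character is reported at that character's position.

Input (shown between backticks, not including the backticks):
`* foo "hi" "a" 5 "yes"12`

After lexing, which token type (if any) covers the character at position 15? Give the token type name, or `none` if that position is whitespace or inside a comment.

pos=0: emit STAR '*'
pos=2: emit ID 'foo' (now at pos=5)
pos=6: enter STRING mode
pos=6: emit STR "hi" (now at pos=10)
pos=11: enter STRING mode
pos=11: emit STR "a" (now at pos=14)
pos=15: emit NUM '5' (now at pos=16)
pos=17: enter STRING mode
pos=17: emit STR "yes" (now at pos=22)
pos=22: emit NUM '12' (now at pos=24)
DONE. 7 tokens: [STAR, ID, STR, STR, NUM, STR, NUM]
Position 15: char is '5' -> NUM

Answer: NUM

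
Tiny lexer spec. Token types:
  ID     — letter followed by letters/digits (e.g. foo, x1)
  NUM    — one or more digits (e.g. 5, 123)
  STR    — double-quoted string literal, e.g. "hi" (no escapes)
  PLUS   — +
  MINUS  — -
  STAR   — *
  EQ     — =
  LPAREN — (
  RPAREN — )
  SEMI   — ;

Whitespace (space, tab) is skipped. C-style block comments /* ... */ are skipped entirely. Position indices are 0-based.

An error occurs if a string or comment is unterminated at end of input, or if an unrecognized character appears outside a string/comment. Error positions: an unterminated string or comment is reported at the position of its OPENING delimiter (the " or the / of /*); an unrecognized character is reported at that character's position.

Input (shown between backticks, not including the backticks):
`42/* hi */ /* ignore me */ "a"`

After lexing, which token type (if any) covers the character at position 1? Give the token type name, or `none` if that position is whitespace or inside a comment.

pos=0: emit NUM '42' (now at pos=2)
pos=2: enter COMMENT mode (saw '/*')
exit COMMENT mode (now at pos=10)
pos=11: enter COMMENT mode (saw '/*')
exit COMMENT mode (now at pos=26)
pos=27: enter STRING mode
pos=27: emit STR "a" (now at pos=30)
DONE. 2 tokens: [NUM, STR]
Position 1: char is '2' -> NUM

Answer: NUM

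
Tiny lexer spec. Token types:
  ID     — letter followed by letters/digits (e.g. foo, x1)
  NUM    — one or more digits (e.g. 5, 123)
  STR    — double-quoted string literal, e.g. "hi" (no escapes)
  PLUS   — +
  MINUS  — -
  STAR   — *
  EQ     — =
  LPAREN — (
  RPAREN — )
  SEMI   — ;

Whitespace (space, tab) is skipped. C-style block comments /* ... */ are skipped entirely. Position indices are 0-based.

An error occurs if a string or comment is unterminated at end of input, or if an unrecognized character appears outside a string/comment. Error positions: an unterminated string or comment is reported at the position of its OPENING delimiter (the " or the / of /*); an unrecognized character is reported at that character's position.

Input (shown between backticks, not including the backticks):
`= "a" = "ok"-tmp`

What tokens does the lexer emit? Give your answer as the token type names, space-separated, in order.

Answer: EQ STR EQ STR MINUS ID

Derivation:
pos=0: emit EQ '='
pos=2: enter STRING mode
pos=2: emit STR "a" (now at pos=5)
pos=6: emit EQ '='
pos=8: enter STRING mode
pos=8: emit STR "ok" (now at pos=12)
pos=12: emit MINUS '-'
pos=13: emit ID 'tmp' (now at pos=16)
DONE. 6 tokens: [EQ, STR, EQ, STR, MINUS, ID]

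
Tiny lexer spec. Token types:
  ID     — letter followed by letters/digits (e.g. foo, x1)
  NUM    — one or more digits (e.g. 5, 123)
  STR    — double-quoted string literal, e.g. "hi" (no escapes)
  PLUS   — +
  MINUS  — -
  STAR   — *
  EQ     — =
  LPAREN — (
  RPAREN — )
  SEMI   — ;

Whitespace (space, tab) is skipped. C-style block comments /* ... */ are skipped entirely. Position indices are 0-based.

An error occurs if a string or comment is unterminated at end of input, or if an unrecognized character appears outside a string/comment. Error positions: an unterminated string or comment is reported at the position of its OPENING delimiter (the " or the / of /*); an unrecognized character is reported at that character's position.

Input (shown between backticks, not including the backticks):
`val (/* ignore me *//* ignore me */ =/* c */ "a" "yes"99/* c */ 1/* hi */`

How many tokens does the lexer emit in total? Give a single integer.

pos=0: emit ID 'val' (now at pos=3)
pos=4: emit LPAREN '('
pos=5: enter COMMENT mode (saw '/*')
exit COMMENT mode (now at pos=20)
pos=20: enter COMMENT mode (saw '/*')
exit COMMENT mode (now at pos=35)
pos=36: emit EQ '='
pos=37: enter COMMENT mode (saw '/*')
exit COMMENT mode (now at pos=44)
pos=45: enter STRING mode
pos=45: emit STR "a" (now at pos=48)
pos=49: enter STRING mode
pos=49: emit STR "yes" (now at pos=54)
pos=54: emit NUM '99' (now at pos=56)
pos=56: enter COMMENT mode (saw '/*')
exit COMMENT mode (now at pos=63)
pos=64: emit NUM '1' (now at pos=65)
pos=65: enter COMMENT mode (saw '/*')
exit COMMENT mode (now at pos=73)
DONE. 7 tokens: [ID, LPAREN, EQ, STR, STR, NUM, NUM]

Answer: 7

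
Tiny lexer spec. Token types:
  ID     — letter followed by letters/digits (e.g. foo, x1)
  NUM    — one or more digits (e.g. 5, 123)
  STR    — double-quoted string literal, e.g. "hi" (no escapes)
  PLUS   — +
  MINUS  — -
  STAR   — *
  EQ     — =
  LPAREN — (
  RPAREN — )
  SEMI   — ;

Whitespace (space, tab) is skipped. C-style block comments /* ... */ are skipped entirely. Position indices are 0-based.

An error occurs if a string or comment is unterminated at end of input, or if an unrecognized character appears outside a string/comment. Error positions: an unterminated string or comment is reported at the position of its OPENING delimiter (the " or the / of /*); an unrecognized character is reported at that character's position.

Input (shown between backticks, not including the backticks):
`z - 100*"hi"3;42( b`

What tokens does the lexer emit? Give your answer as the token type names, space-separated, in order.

pos=0: emit ID 'z' (now at pos=1)
pos=2: emit MINUS '-'
pos=4: emit NUM '100' (now at pos=7)
pos=7: emit STAR '*'
pos=8: enter STRING mode
pos=8: emit STR "hi" (now at pos=12)
pos=12: emit NUM '3' (now at pos=13)
pos=13: emit SEMI ';'
pos=14: emit NUM '42' (now at pos=16)
pos=16: emit LPAREN '('
pos=18: emit ID 'b' (now at pos=19)
DONE. 10 tokens: [ID, MINUS, NUM, STAR, STR, NUM, SEMI, NUM, LPAREN, ID]

Answer: ID MINUS NUM STAR STR NUM SEMI NUM LPAREN ID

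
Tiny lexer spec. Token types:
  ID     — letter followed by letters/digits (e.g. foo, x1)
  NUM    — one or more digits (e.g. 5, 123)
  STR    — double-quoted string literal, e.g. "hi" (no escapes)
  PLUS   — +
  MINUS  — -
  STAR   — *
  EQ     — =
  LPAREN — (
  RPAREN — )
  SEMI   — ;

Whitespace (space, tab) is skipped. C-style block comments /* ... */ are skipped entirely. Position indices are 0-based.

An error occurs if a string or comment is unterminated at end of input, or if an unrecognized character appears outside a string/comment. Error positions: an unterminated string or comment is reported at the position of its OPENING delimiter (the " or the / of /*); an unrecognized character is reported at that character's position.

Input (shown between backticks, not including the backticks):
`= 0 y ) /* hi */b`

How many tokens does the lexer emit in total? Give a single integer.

pos=0: emit EQ '='
pos=2: emit NUM '0' (now at pos=3)
pos=4: emit ID 'y' (now at pos=5)
pos=6: emit RPAREN ')'
pos=8: enter COMMENT mode (saw '/*')
exit COMMENT mode (now at pos=16)
pos=16: emit ID 'b' (now at pos=17)
DONE. 5 tokens: [EQ, NUM, ID, RPAREN, ID]

Answer: 5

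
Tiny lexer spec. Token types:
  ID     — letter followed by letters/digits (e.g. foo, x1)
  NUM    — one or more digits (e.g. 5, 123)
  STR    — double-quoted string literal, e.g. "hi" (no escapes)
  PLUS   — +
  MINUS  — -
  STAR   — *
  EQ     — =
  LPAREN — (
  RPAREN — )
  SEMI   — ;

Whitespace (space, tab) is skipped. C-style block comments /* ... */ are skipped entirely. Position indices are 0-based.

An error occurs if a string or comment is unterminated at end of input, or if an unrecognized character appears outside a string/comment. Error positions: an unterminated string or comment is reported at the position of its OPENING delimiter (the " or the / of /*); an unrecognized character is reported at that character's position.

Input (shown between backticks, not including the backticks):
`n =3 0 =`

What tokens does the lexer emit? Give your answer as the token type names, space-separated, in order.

pos=0: emit ID 'n' (now at pos=1)
pos=2: emit EQ '='
pos=3: emit NUM '3' (now at pos=4)
pos=5: emit NUM '0' (now at pos=6)
pos=7: emit EQ '='
DONE. 5 tokens: [ID, EQ, NUM, NUM, EQ]

Answer: ID EQ NUM NUM EQ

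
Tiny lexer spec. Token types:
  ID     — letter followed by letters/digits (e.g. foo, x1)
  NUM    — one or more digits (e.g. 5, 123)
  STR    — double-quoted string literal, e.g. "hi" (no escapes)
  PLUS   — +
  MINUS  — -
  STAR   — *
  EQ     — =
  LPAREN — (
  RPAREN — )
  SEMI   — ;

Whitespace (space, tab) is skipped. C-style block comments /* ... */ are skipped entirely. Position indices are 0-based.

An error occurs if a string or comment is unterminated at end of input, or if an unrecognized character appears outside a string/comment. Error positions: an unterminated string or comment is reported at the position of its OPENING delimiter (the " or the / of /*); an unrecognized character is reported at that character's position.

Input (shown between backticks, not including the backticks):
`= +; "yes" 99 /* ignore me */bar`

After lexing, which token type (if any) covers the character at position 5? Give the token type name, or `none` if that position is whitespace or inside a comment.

Answer: STR

Derivation:
pos=0: emit EQ '='
pos=2: emit PLUS '+'
pos=3: emit SEMI ';'
pos=5: enter STRING mode
pos=5: emit STR "yes" (now at pos=10)
pos=11: emit NUM '99' (now at pos=13)
pos=14: enter COMMENT mode (saw '/*')
exit COMMENT mode (now at pos=29)
pos=29: emit ID 'bar' (now at pos=32)
DONE. 6 tokens: [EQ, PLUS, SEMI, STR, NUM, ID]
Position 5: char is '"' -> STR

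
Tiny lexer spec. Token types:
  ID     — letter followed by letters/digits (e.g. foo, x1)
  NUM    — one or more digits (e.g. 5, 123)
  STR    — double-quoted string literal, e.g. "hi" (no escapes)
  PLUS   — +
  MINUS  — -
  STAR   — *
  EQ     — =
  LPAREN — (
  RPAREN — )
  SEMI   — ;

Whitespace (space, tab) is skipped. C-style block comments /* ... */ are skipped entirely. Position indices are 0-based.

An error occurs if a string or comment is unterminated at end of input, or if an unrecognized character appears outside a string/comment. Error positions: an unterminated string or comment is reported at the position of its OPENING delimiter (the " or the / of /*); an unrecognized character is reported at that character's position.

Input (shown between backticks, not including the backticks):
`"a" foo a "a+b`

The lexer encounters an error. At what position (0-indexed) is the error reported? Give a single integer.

pos=0: enter STRING mode
pos=0: emit STR "a" (now at pos=3)
pos=4: emit ID 'foo' (now at pos=7)
pos=8: emit ID 'a' (now at pos=9)
pos=10: enter STRING mode
pos=10: ERROR — unterminated string

Answer: 10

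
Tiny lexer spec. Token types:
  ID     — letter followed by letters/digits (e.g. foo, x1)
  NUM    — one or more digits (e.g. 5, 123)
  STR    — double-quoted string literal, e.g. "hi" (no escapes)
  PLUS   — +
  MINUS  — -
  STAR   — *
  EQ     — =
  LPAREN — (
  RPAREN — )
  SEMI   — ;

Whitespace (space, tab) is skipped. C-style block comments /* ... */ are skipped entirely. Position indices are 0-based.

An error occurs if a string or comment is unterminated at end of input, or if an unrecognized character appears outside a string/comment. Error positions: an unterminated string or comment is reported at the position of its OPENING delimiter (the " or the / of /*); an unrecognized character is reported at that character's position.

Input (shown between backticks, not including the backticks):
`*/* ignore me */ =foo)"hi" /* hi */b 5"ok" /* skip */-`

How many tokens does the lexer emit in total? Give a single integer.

Answer: 9

Derivation:
pos=0: emit STAR '*'
pos=1: enter COMMENT mode (saw '/*')
exit COMMENT mode (now at pos=16)
pos=17: emit EQ '='
pos=18: emit ID 'foo' (now at pos=21)
pos=21: emit RPAREN ')'
pos=22: enter STRING mode
pos=22: emit STR "hi" (now at pos=26)
pos=27: enter COMMENT mode (saw '/*')
exit COMMENT mode (now at pos=35)
pos=35: emit ID 'b' (now at pos=36)
pos=37: emit NUM '5' (now at pos=38)
pos=38: enter STRING mode
pos=38: emit STR "ok" (now at pos=42)
pos=43: enter COMMENT mode (saw '/*')
exit COMMENT mode (now at pos=53)
pos=53: emit MINUS '-'
DONE. 9 tokens: [STAR, EQ, ID, RPAREN, STR, ID, NUM, STR, MINUS]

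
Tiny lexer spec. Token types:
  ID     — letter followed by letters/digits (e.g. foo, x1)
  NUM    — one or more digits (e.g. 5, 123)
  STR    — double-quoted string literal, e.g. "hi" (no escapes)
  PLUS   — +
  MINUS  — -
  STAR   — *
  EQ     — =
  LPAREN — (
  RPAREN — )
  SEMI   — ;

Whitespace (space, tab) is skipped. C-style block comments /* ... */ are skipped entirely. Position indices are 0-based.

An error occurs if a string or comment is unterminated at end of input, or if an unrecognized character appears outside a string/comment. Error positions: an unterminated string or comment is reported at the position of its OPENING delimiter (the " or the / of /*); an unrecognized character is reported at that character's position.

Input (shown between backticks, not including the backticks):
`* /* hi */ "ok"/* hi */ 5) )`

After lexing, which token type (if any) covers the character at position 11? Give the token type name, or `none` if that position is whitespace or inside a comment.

pos=0: emit STAR '*'
pos=2: enter COMMENT mode (saw '/*')
exit COMMENT mode (now at pos=10)
pos=11: enter STRING mode
pos=11: emit STR "ok" (now at pos=15)
pos=15: enter COMMENT mode (saw '/*')
exit COMMENT mode (now at pos=23)
pos=24: emit NUM '5' (now at pos=25)
pos=25: emit RPAREN ')'
pos=27: emit RPAREN ')'
DONE. 5 tokens: [STAR, STR, NUM, RPAREN, RPAREN]
Position 11: char is '"' -> STR

Answer: STR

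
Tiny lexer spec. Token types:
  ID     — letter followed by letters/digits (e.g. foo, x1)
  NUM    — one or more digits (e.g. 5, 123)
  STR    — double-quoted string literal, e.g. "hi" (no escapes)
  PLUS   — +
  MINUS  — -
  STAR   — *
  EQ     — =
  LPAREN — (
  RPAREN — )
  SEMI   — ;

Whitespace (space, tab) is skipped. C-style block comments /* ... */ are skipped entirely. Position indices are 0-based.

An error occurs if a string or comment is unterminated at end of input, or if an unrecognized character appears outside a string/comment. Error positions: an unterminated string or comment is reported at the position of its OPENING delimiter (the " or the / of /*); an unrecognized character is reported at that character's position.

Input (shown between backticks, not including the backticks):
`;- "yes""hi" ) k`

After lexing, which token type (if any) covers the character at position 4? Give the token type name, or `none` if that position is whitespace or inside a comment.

pos=0: emit SEMI ';'
pos=1: emit MINUS '-'
pos=3: enter STRING mode
pos=3: emit STR "yes" (now at pos=8)
pos=8: enter STRING mode
pos=8: emit STR "hi" (now at pos=12)
pos=13: emit RPAREN ')'
pos=15: emit ID 'k' (now at pos=16)
DONE. 6 tokens: [SEMI, MINUS, STR, STR, RPAREN, ID]
Position 4: char is 'y' -> STR

Answer: STR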